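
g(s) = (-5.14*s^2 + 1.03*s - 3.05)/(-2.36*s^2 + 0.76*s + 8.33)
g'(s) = (1.03 - 10.28*s)/(-2.36*s^2 + 0.76*s + 8.33) + (4.72*s - 0.76)*(-5.14*s^2 + 1.03*s - 3.05)/(-2.36*s^2 + 0.76*s + 8.33)^2 = (-1.4756*s^2 - 100.0284*s + 10.8979)/(5.5696*s^4 - 3.5872*s^3 - 38.74*s^2 + 12.6616*s + 69.3889)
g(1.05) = -1.17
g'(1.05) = -2.25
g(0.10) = -0.36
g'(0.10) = 0.01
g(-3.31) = 3.13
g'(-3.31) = 0.81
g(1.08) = -1.24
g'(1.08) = -2.41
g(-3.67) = 2.90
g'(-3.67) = 0.52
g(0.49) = -0.46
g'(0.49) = -0.58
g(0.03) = -0.36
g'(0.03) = 0.11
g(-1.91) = 13.73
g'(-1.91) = 65.59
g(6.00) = 2.52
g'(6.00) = -0.12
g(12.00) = 2.27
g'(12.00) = -0.01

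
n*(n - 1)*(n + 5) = n^3 + 4*n^2 - 5*n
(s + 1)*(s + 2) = s^2 + 3*s + 2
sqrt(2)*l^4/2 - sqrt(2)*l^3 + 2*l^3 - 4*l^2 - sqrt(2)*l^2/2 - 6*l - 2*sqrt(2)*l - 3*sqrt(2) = (l - 3)*(l + sqrt(2))^2*(sqrt(2)*l/2 + sqrt(2)/2)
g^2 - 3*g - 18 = (g - 6)*(g + 3)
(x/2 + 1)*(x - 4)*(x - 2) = x^3/2 - 2*x^2 - 2*x + 8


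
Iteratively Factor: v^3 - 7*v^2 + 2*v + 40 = (v + 2)*(v^2 - 9*v + 20) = (v - 5)*(v + 2)*(v - 4)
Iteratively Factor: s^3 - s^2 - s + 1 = (s + 1)*(s^2 - 2*s + 1) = (s - 1)*(s + 1)*(s - 1)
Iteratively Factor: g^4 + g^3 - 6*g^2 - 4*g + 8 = (g + 2)*(g^3 - g^2 - 4*g + 4) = (g - 1)*(g + 2)*(g^2 - 4) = (g - 1)*(g + 2)^2*(g - 2)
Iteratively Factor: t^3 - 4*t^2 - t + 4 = (t + 1)*(t^2 - 5*t + 4) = (t - 4)*(t + 1)*(t - 1)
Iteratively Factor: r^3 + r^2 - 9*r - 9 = (r + 1)*(r^2 - 9) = (r - 3)*(r + 1)*(r + 3)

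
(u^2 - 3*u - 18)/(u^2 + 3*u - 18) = (u^2 - 3*u - 18)/(u^2 + 3*u - 18)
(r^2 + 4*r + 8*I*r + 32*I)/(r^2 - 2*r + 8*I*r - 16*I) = (r + 4)/(r - 2)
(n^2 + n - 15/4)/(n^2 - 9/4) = (2*n + 5)/(2*n + 3)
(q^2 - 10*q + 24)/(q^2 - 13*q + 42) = (q - 4)/(q - 7)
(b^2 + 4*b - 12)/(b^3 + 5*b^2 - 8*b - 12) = 1/(b + 1)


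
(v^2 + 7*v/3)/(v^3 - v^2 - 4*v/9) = 3*(3*v + 7)/(9*v^2 - 9*v - 4)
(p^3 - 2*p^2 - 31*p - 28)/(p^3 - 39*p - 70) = (p^2 + 5*p + 4)/(p^2 + 7*p + 10)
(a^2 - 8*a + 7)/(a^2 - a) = (a - 7)/a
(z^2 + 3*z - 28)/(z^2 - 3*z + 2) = (z^2 + 3*z - 28)/(z^2 - 3*z + 2)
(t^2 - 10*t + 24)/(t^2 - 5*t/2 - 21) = 2*(t - 4)/(2*t + 7)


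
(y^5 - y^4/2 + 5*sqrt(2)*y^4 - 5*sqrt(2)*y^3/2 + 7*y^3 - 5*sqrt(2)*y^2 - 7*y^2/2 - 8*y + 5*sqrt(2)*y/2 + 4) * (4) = 4*y^5 - 2*y^4 + 20*sqrt(2)*y^4 - 10*sqrt(2)*y^3 + 28*y^3 - 20*sqrt(2)*y^2 - 14*y^2 - 32*y + 10*sqrt(2)*y + 16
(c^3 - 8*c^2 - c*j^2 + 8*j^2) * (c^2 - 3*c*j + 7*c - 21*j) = c^5 - 3*c^4*j - c^4 - c^3*j^2 + 3*c^3*j - 56*c^3 + 3*c^2*j^3 + c^2*j^2 + 168*c^2*j - 3*c*j^3 + 56*c*j^2 - 168*j^3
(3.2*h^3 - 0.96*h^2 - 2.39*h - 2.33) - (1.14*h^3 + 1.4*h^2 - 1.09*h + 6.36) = 2.06*h^3 - 2.36*h^2 - 1.3*h - 8.69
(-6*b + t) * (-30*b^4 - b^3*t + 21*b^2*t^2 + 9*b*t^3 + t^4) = 180*b^5 - 24*b^4*t - 127*b^3*t^2 - 33*b^2*t^3 + 3*b*t^4 + t^5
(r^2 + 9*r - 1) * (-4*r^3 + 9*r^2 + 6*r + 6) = -4*r^5 - 27*r^4 + 91*r^3 + 51*r^2 + 48*r - 6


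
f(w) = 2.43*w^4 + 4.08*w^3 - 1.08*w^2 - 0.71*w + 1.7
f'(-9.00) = -6075.71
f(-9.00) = 12889.52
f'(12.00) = 18532.09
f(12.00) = 57276.38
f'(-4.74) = -750.61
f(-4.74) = 772.94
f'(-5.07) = -941.88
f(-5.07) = 1051.42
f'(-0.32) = 0.92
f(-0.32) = 1.71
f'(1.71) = 79.99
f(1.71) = 38.51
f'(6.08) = 2623.25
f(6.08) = 4195.09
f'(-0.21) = 0.19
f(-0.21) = 1.77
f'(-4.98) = -886.87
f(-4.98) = 969.14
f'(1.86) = 100.16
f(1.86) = 51.98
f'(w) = 9.72*w^3 + 12.24*w^2 - 2.16*w - 0.71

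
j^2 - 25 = (j - 5)*(j + 5)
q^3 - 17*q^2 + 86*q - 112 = (q - 8)*(q - 7)*(q - 2)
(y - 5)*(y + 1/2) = y^2 - 9*y/2 - 5/2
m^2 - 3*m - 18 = (m - 6)*(m + 3)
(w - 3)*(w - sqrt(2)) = w^2 - 3*w - sqrt(2)*w + 3*sqrt(2)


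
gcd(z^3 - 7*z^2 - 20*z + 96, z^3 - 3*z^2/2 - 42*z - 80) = z^2 - 4*z - 32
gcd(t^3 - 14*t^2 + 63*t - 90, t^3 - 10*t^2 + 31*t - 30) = t^2 - 8*t + 15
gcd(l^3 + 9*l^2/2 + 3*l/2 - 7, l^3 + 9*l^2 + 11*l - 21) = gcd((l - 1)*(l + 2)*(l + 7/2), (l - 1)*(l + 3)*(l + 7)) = l - 1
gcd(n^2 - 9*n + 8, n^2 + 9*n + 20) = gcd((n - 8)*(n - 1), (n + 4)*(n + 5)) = 1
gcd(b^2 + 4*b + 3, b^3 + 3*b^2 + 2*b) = b + 1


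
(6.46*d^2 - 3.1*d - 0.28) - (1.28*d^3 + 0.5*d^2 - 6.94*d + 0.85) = -1.28*d^3 + 5.96*d^2 + 3.84*d - 1.13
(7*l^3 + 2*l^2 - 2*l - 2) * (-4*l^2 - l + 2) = -28*l^5 - 15*l^4 + 20*l^3 + 14*l^2 - 2*l - 4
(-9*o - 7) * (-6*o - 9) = 54*o^2 + 123*o + 63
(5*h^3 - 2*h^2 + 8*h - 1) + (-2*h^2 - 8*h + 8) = 5*h^3 - 4*h^2 + 7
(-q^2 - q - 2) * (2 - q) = q^3 - q^2 - 4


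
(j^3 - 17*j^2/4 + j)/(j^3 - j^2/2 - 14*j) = (4*j - 1)/(2*(2*j + 7))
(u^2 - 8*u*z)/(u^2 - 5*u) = (u - 8*z)/(u - 5)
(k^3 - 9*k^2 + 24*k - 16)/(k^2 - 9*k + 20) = (k^2 - 5*k + 4)/(k - 5)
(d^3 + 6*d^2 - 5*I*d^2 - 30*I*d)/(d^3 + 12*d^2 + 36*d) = (d - 5*I)/(d + 6)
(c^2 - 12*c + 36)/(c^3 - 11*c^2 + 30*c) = (c - 6)/(c*(c - 5))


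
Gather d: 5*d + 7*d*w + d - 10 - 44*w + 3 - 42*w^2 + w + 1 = d*(7*w + 6) - 42*w^2 - 43*w - 6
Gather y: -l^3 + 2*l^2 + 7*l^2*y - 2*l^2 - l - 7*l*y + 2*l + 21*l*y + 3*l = -l^3 + 4*l + y*(7*l^2 + 14*l)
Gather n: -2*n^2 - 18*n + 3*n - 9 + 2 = -2*n^2 - 15*n - 7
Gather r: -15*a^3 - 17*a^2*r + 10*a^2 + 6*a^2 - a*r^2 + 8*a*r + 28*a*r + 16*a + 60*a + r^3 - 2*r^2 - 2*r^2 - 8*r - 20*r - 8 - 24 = -15*a^3 + 16*a^2 + 76*a + r^3 + r^2*(-a - 4) + r*(-17*a^2 + 36*a - 28) - 32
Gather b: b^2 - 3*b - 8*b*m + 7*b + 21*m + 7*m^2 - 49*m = b^2 + b*(4 - 8*m) + 7*m^2 - 28*m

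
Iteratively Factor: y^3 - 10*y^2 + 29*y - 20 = (y - 4)*(y^2 - 6*y + 5) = (y - 5)*(y - 4)*(y - 1)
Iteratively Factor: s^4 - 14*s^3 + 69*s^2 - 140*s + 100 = (s - 5)*(s^3 - 9*s^2 + 24*s - 20) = (s - 5)^2*(s^2 - 4*s + 4) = (s - 5)^2*(s - 2)*(s - 2)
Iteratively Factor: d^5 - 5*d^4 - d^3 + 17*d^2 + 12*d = (d + 1)*(d^4 - 6*d^3 + 5*d^2 + 12*d) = (d - 3)*(d + 1)*(d^3 - 3*d^2 - 4*d) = (d - 3)*(d + 1)^2*(d^2 - 4*d) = (d - 4)*(d - 3)*(d + 1)^2*(d)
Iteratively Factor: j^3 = (j)*(j^2) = j^2*(j)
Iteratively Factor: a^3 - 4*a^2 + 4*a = (a - 2)*(a^2 - 2*a) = a*(a - 2)*(a - 2)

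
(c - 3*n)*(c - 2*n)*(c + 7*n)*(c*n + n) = c^4*n + 2*c^3*n^2 + c^3*n - 29*c^2*n^3 + 2*c^2*n^2 + 42*c*n^4 - 29*c*n^3 + 42*n^4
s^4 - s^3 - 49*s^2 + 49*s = s*(s - 7)*(s - 1)*(s + 7)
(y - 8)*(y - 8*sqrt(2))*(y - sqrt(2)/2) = y^3 - 17*sqrt(2)*y^2/2 - 8*y^2 + 8*y + 68*sqrt(2)*y - 64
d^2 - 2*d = d*(d - 2)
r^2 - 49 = (r - 7)*(r + 7)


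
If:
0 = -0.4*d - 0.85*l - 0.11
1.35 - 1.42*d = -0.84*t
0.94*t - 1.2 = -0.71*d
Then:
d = 1.18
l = -0.68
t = 0.39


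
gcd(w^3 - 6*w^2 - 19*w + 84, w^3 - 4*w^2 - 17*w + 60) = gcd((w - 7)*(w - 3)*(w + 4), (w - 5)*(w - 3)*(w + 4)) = w^2 + w - 12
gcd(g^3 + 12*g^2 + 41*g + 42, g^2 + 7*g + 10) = g + 2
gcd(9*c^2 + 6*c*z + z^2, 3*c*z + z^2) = 3*c + z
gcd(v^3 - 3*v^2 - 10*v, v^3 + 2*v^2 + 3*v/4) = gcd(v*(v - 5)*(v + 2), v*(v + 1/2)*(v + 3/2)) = v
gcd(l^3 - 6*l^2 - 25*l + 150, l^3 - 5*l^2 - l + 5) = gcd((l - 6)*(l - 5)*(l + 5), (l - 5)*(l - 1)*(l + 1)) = l - 5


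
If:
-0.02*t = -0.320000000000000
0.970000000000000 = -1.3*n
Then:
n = -0.75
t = 16.00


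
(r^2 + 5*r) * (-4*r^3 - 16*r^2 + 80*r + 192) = -4*r^5 - 36*r^4 + 592*r^2 + 960*r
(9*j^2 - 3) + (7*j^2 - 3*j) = 16*j^2 - 3*j - 3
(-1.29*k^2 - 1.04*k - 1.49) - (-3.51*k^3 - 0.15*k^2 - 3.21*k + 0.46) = 3.51*k^3 - 1.14*k^2 + 2.17*k - 1.95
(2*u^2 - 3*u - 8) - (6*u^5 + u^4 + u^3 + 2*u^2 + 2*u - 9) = -6*u^5 - u^4 - u^3 - 5*u + 1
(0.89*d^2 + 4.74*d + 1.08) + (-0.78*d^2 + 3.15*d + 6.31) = 0.11*d^2 + 7.89*d + 7.39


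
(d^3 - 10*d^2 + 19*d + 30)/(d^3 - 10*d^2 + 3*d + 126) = (d^2 - 4*d - 5)/(d^2 - 4*d - 21)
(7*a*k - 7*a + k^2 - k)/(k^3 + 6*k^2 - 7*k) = (7*a + k)/(k*(k + 7))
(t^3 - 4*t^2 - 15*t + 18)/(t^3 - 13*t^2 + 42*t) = (t^2 + 2*t - 3)/(t*(t - 7))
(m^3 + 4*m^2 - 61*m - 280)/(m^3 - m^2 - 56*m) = (m + 5)/m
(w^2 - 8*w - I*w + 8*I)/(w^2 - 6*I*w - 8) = (-w^2 + 8*w + I*w - 8*I)/(-w^2 + 6*I*w + 8)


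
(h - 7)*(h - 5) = h^2 - 12*h + 35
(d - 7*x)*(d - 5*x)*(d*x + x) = d^3*x - 12*d^2*x^2 + d^2*x + 35*d*x^3 - 12*d*x^2 + 35*x^3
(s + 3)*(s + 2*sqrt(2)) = s^2 + 2*sqrt(2)*s + 3*s + 6*sqrt(2)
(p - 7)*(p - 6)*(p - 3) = p^3 - 16*p^2 + 81*p - 126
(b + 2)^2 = b^2 + 4*b + 4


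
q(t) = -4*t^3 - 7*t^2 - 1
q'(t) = -12*t^2 - 14*t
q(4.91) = -643.24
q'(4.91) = -358.04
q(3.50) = -258.25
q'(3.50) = -196.00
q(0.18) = -1.25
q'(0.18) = -2.91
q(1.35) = -23.60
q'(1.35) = -40.77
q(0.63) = -4.78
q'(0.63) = -13.58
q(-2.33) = 11.60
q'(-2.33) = -32.53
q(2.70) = -130.76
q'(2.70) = -125.28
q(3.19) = -202.08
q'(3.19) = -166.77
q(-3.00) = 44.00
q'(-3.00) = -66.00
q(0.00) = -1.00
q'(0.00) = 0.00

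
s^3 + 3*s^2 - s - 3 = (s - 1)*(s + 1)*(s + 3)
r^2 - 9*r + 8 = (r - 8)*(r - 1)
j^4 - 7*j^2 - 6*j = j*(j - 3)*(j + 1)*(j + 2)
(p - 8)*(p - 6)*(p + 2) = p^3 - 12*p^2 + 20*p + 96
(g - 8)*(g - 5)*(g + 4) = g^3 - 9*g^2 - 12*g + 160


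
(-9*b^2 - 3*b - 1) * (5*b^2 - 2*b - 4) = -45*b^4 + 3*b^3 + 37*b^2 + 14*b + 4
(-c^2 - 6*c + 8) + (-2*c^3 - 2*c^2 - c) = -2*c^3 - 3*c^2 - 7*c + 8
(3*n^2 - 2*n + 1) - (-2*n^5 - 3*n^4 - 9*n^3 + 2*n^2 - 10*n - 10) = 2*n^5 + 3*n^4 + 9*n^3 + n^2 + 8*n + 11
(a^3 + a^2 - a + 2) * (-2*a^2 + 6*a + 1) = -2*a^5 + 4*a^4 + 9*a^3 - 9*a^2 + 11*a + 2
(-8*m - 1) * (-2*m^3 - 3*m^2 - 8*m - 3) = 16*m^4 + 26*m^3 + 67*m^2 + 32*m + 3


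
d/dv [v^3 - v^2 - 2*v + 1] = 3*v^2 - 2*v - 2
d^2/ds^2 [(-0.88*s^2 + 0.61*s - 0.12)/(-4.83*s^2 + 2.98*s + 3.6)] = (-3.12887400000002*s^3 + 108.605448*s^2 - 74.003328*s + 42.202176)/(112.678587*s^6 - 208.560366*s^5 - 123.275124*s^4 + 284.433848*s^3 + 91.88208*s^2 - 115.8624*s - 46.656)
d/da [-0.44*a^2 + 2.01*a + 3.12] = 2.01 - 0.88*a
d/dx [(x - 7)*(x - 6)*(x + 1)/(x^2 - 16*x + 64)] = (x^3 - 24*x^2 + 163*x - 316)/(x^3 - 24*x^2 + 192*x - 512)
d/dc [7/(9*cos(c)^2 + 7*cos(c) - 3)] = 7*(18*cos(c) + 7)*sin(c)/(9*cos(c)^2 + 7*cos(c) - 3)^2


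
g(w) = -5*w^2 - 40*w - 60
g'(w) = -10*w - 40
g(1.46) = -129.06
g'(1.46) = -54.60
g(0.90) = -100.05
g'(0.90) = -49.00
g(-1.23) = -18.36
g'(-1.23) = -27.70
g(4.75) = -362.81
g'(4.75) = -87.50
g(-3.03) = 15.30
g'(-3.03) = -9.70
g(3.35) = -250.11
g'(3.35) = -73.50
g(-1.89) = -2.26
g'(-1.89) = -21.10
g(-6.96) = -23.81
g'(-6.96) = 29.60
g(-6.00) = 0.00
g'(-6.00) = 20.00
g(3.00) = -225.00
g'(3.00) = -70.00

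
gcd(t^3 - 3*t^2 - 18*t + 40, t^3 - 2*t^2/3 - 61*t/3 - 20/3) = t^2 - t - 20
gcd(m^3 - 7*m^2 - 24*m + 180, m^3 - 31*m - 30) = m^2 - m - 30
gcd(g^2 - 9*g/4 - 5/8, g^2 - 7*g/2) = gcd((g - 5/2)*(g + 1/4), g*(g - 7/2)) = 1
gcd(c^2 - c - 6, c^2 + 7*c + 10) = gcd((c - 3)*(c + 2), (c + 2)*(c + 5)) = c + 2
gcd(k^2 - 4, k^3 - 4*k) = k^2 - 4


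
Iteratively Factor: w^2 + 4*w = (w + 4)*(w)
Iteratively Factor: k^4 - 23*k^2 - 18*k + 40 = (k + 4)*(k^3 - 4*k^2 - 7*k + 10) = (k - 5)*(k + 4)*(k^2 + k - 2) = (k - 5)*(k - 1)*(k + 4)*(k + 2)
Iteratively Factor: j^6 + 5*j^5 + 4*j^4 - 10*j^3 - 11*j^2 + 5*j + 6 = (j + 1)*(j^5 + 4*j^4 - 10*j^2 - j + 6) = (j + 1)*(j + 2)*(j^4 + 2*j^3 - 4*j^2 - 2*j + 3) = (j - 1)*(j + 1)*(j + 2)*(j^3 + 3*j^2 - j - 3) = (j - 1)*(j + 1)*(j + 2)*(j + 3)*(j^2 - 1) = (j - 1)^2*(j + 1)*(j + 2)*(j + 3)*(j + 1)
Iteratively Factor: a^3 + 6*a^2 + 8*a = (a + 2)*(a^2 + 4*a) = a*(a + 2)*(a + 4)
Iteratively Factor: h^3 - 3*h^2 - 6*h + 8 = (h - 1)*(h^2 - 2*h - 8) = (h - 1)*(h + 2)*(h - 4)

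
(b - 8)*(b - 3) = b^2 - 11*b + 24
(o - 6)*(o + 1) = o^2 - 5*o - 6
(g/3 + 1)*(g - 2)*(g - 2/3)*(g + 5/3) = g^4/3 + 2*g^3/3 - 55*g^2/27 - 64*g/27 + 20/9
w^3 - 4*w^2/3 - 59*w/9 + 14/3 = (w - 3)*(w - 2/3)*(w + 7/3)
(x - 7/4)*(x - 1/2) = x^2 - 9*x/4 + 7/8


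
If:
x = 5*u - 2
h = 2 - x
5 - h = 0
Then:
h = 5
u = -1/5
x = -3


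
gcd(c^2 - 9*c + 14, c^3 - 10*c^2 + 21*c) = c - 7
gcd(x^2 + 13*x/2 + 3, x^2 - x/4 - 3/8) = x + 1/2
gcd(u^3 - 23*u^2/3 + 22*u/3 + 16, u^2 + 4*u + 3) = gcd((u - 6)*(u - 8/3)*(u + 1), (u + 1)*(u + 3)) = u + 1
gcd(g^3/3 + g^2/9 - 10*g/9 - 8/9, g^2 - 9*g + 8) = 1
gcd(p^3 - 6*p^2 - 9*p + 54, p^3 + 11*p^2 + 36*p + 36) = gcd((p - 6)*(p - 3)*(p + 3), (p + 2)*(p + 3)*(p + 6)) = p + 3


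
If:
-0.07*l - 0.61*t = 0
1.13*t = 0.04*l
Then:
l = 0.00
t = 0.00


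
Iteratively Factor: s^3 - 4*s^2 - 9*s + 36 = (s + 3)*(s^2 - 7*s + 12) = (s - 4)*(s + 3)*(s - 3)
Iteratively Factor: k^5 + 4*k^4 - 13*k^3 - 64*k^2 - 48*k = (k + 3)*(k^4 + k^3 - 16*k^2 - 16*k) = k*(k + 3)*(k^3 + k^2 - 16*k - 16) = k*(k + 3)*(k + 4)*(k^2 - 3*k - 4) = k*(k + 1)*(k + 3)*(k + 4)*(k - 4)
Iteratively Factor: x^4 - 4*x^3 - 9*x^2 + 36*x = (x - 3)*(x^3 - x^2 - 12*x) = x*(x - 3)*(x^2 - x - 12) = x*(x - 4)*(x - 3)*(x + 3)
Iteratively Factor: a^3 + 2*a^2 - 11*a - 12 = (a + 1)*(a^2 + a - 12) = (a - 3)*(a + 1)*(a + 4)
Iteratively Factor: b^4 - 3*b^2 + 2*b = (b + 2)*(b^3 - 2*b^2 + b) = (b - 1)*(b + 2)*(b^2 - b) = b*(b - 1)*(b + 2)*(b - 1)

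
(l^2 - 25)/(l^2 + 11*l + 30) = (l - 5)/(l + 6)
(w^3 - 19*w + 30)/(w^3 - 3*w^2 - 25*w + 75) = (w - 2)/(w - 5)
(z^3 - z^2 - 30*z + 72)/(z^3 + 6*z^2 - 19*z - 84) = (z^2 + 3*z - 18)/(z^2 + 10*z + 21)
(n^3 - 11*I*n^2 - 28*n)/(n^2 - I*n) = (n^2 - 11*I*n - 28)/(n - I)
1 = 1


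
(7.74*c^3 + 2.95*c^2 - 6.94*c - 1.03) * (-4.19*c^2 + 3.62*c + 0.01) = -32.4306*c^5 + 15.6583*c^4 + 39.835*c^3 - 20.7776*c^2 - 3.798*c - 0.0103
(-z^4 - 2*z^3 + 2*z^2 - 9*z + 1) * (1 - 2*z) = 2*z^5 + 3*z^4 - 6*z^3 + 20*z^2 - 11*z + 1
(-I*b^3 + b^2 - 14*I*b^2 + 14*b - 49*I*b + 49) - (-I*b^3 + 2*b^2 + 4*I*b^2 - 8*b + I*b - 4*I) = -b^2 - 18*I*b^2 + 22*b - 50*I*b + 49 + 4*I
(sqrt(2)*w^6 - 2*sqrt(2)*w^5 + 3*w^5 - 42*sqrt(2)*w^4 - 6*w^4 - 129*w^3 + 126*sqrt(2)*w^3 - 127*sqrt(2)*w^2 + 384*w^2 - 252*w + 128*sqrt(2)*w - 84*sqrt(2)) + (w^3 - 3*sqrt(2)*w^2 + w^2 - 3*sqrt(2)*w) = sqrt(2)*w^6 - 2*sqrt(2)*w^5 + 3*w^5 - 42*sqrt(2)*w^4 - 6*w^4 - 128*w^3 + 126*sqrt(2)*w^3 - 130*sqrt(2)*w^2 + 385*w^2 - 252*w + 125*sqrt(2)*w - 84*sqrt(2)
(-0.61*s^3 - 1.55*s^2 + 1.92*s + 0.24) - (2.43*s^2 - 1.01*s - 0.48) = -0.61*s^3 - 3.98*s^2 + 2.93*s + 0.72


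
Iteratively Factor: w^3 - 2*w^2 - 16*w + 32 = (w + 4)*(w^2 - 6*w + 8) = (w - 2)*(w + 4)*(w - 4)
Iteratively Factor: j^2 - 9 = (j + 3)*(j - 3)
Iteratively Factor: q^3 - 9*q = (q + 3)*(q^2 - 3*q) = (q - 3)*(q + 3)*(q)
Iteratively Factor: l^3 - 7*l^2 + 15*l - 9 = (l - 3)*(l^2 - 4*l + 3) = (l - 3)^2*(l - 1)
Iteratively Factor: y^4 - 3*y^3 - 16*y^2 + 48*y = (y - 3)*(y^3 - 16*y) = y*(y - 3)*(y^2 - 16) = y*(y - 3)*(y + 4)*(y - 4)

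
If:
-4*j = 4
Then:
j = -1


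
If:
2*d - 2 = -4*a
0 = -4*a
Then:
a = 0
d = 1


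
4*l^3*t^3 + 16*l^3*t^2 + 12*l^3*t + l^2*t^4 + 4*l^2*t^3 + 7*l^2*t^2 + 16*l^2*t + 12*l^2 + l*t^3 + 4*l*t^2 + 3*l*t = (4*l + t)*(t + 3)*(l*t + 1)*(l*t + l)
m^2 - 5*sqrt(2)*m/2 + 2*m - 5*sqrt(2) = (m + 2)*(m - 5*sqrt(2)/2)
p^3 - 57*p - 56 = (p - 8)*(p + 1)*(p + 7)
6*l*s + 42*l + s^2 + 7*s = (6*l + s)*(s + 7)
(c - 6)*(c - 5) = c^2 - 11*c + 30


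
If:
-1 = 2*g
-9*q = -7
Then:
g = -1/2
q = 7/9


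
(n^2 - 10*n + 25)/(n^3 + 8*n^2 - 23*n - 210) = (n - 5)/(n^2 + 13*n + 42)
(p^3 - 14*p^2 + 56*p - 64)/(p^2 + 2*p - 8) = (p^2 - 12*p + 32)/(p + 4)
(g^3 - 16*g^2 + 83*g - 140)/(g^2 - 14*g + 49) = (g^2 - 9*g + 20)/(g - 7)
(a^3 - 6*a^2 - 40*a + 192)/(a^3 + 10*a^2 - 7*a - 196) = (a^2 - 2*a - 48)/(a^2 + 14*a + 49)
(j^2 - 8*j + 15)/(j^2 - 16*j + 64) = (j^2 - 8*j + 15)/(j^2 - 16*j + 64)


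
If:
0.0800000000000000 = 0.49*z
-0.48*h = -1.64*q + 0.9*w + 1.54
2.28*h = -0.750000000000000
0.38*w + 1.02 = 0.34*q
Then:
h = -0.33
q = -1.24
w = -3.79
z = 0.16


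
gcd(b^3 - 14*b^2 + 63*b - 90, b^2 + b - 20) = 1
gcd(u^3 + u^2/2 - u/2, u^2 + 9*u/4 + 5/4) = u + 1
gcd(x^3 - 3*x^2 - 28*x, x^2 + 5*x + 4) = x + 4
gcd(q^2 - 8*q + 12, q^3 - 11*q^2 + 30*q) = q - 6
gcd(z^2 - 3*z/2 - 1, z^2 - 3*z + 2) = z - 2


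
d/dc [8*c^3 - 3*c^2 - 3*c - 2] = 24*c^2 - 6*c - 3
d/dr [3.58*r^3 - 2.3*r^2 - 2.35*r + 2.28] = 10.74*r^2 - 4.6*r - 2.35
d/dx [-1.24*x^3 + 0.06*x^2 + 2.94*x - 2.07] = -3.72*x^2 + 0.12*x + 2.94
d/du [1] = 0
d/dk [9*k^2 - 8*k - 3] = 18*k - 8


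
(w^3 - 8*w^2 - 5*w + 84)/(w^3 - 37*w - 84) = (w - 4)/(w + 4)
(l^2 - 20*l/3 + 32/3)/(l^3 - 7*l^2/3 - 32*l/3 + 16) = (3*l - 8)/(3*l^2 + 5*l - 12)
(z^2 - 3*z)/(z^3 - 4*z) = (z - 3)/(z^2 - 4)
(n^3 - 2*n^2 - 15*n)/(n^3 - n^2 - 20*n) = (n + 3)/(n + 4)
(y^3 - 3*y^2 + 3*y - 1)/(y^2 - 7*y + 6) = (y^2 - 2*y + 1)/(y - 6)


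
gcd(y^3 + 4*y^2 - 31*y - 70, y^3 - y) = 1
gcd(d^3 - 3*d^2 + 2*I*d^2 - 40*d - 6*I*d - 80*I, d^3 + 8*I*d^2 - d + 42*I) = 1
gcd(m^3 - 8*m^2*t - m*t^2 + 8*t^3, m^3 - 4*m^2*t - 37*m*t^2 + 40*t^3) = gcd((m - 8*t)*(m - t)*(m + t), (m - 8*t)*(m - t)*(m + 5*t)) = m^2 - 9*m*t + 8*t^2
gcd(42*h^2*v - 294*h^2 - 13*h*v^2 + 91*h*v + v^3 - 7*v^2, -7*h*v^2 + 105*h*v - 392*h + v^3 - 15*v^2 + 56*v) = -7*h*v + 49*h + v^2 - 7*v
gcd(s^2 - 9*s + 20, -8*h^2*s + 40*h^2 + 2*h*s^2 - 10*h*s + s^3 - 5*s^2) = s - 5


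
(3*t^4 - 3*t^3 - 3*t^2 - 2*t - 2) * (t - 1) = 3*t^5 - 6*t^4 + t^2 + 2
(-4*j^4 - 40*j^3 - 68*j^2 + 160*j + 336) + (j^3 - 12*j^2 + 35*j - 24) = -4*j^4 - 39*j^3 - 80*j^2 + 195*j + 312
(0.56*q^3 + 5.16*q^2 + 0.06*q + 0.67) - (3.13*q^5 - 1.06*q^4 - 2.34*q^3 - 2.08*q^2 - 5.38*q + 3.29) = -3.13*q^5 + 1.06*q^4 + 2.9*q^3 + 7.24*q^2 + 5.44*q - 2.62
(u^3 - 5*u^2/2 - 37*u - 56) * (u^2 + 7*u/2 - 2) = u^5 + u^4 - 191*u^3/4 - 361*u^2/2 - 122*u + 112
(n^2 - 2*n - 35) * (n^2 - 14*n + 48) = n^4 - 16*n^3 + 41*n^2 + 394*n - 1680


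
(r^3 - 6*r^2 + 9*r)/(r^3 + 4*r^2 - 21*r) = (r - 3)/(r + 7)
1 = 1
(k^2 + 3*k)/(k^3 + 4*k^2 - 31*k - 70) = k*(k + 3)/(k^3 + 4*k^2 - 31*k - 70)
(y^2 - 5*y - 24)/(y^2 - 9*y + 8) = (y + 3)/(y - 1)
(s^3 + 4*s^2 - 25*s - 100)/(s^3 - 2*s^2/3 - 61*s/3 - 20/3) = 3*(s + 5)/(3*s + 1)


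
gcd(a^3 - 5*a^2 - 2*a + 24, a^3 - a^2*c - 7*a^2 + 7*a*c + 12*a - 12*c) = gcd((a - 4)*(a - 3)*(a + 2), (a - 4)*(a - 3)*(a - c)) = a^2 - 7*a + 12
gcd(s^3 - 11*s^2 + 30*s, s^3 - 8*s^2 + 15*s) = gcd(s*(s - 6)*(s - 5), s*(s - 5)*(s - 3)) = s^2 - 5*s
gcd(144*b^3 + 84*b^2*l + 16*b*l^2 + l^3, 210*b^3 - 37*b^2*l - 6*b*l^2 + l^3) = 6*b + l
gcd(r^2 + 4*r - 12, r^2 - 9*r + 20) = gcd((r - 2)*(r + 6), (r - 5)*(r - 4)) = 1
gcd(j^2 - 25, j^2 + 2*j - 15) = j + 5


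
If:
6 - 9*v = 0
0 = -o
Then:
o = 0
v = 2/3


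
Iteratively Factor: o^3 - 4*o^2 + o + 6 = (o - 3)*(o^2 - o - 2) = (o - 3)*(o - 2)*(o + 1)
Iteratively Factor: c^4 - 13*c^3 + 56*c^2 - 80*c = (c - 4)*(c^3 - 9*c^2 + 20*c) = (c - 5)*(c - 4)*(c^2 - 4*c) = (c - 5)*(c - 4)^2*(c)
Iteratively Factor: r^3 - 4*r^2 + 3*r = (r - 3)*(r^2 - r) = (r - 3)*(r - 1)*(r)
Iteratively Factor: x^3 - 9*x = (x - 3)*(x^2 + 3*x) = (x - 3)*(x + 3)*(x)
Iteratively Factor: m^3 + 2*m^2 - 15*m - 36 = (m - 4)*(m^2 + 6*m + 9) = (m - 4)*(m + 3)*(m + 3)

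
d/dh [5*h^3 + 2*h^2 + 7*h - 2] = 15*h^2 + 4*h + 7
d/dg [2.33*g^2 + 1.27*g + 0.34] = 4.66*g + 1.27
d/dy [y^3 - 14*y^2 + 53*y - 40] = 3*y^2 - 28*y + 53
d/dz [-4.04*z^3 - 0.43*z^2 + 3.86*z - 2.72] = -12.12*z^2 - 0.86*z + 3.86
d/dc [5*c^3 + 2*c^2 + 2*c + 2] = 15*c^2 + 4*c + 2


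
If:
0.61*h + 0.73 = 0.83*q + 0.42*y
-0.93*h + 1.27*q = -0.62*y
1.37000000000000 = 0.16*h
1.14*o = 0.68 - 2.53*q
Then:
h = 8.56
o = 41.49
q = -18.43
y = 50.59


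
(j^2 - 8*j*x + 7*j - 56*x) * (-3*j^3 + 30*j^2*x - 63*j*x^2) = -3*j^5 + 54*j^4*x - 21*j^4 - 303*j^3*x^2 + 378*j^3*x + 504*j^2*x^3 - 2121*j^2*x^2 + 3528*j*x^3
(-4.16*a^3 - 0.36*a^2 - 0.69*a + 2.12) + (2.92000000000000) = -4.16*a^3 - 0.36*a^2 - 0.69*a + 5.04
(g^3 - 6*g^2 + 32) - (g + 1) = g^3 - 6*g^2 - g + 31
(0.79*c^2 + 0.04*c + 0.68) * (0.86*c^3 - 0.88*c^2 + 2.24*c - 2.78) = 0.6794*c^5 - 0.6608*c^4 + 2.3192*c^3 - 2.705*c^2 + 1.412*c - 1.8904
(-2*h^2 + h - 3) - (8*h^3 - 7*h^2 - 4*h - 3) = -8*h^3 + 5*h^2 + 5*h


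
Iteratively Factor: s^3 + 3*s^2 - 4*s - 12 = (s - 2)*(s^2 + 5*s + 6) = (s - 2)*(s + 2)*(s + 3)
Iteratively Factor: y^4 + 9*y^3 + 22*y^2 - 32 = (y + 4)*(y^3 + 5*y^2 + 2*y - 8) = (y + 4)^2*(y^2 + y - 2) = (y + 2)*(y + 4)^2*(y - 1)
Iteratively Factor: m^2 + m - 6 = (m + 3)*(m - 2)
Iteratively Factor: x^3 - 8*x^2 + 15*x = (x)*(x^2 - 8*x + 15) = x*(x - 5)*(x - 3)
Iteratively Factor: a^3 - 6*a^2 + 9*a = (a)*(a^2 - 6*a + 9) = a*(a - 3)*(a - 3)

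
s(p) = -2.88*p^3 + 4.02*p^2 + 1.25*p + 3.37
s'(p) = -8.64*p^2 + 8.04*p + 1.25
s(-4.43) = 327.11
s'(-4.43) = -203.93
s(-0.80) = 6.42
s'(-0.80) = -10.71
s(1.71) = 2.86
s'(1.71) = -10.27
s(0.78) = 5.42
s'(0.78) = 2.26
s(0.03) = 3.41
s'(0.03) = 1.48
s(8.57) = -1503.41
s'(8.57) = -564.41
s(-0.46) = 3.93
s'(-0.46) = -4.28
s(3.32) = -53.56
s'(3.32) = -67.29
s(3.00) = -34.46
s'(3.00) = -52.39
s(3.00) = -34.46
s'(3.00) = -52.39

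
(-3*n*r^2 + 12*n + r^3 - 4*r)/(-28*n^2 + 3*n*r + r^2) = (-3*n*r^2 + 12*n + r^3 - 4*r)/(-28*n^2 + 3*n*r + r^2)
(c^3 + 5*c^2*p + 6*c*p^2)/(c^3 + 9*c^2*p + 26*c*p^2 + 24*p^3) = c/(c + 4*p)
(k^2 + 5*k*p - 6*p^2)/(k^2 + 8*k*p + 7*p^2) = (k^2 + 5*k*p - 6*p^2)/(k^2 + 8*k*p + 7*p^2)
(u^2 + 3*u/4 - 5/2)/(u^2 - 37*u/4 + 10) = (u + 2)/(u - 8)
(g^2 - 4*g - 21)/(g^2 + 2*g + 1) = (g^2 - 4*g - 21)/(g^2 + 2*g + 1)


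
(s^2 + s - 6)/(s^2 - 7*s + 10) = (s + 3)/(s - 5)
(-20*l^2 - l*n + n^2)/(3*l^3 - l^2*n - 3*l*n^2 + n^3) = (-20*l^2 - l*n + n^2)/(3*l^3 - l^2*n - 3*l*n^2 + n^3)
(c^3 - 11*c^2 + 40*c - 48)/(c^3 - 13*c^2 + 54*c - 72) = (c - 4)/(c - 6)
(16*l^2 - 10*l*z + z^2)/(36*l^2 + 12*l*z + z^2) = (16*l^2 - 10*l*z + z^2)/(36*l^2 + 12*l*z + z^2)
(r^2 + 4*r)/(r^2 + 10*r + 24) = r/(r + 6)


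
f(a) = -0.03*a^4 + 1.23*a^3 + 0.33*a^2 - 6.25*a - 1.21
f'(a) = -0.12*a^3 + 3.69*a^2 + 0.66*a - 6.25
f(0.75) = -5.20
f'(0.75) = -3.73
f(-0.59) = 2.34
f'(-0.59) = -5.33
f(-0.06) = -0.83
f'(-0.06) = -6.28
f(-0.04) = -0.96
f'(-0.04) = -6.27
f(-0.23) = 0.23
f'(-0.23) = -6.21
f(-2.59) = -5.53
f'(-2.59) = 18.88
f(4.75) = 93.10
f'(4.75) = 67.28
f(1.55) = -5.70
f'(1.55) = 3.19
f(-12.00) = -2626.21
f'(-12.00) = 724.55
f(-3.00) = -15.13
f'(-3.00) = 28.22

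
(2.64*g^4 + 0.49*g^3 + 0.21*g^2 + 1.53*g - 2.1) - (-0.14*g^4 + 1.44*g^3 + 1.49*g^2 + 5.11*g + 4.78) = 2.78*g^4 - 0.95*g^3 - 1.28*g^2 - 3.58*g - 6.88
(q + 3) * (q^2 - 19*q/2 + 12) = q^3 - 13*q^2/2 - 33*q/2 + 36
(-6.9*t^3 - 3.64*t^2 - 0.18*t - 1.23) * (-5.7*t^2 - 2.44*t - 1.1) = 39.33*t^5 + 37.584*t^4 + 17.4976*t^3 + 11.4542*t^2 + 3.1992*t + 1.353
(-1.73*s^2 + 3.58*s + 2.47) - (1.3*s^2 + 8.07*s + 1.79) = -3.03*s^2 - 4.49*s + 0.68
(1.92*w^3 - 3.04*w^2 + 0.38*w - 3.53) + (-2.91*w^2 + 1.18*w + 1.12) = 1.92*w^3 - 5.95*w^2 + 1.56*w - 2.41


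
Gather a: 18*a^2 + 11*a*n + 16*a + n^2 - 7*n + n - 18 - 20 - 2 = 18*a^2 + a*(11*n + 16) + n^2 - 6*n - 40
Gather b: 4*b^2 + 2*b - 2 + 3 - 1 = 4*b^2 + 2*b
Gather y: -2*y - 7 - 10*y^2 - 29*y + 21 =-10*y^2 - 31*y + 14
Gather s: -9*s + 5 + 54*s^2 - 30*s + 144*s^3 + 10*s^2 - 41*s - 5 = 144*s^3 + 64*s^2 - 80*s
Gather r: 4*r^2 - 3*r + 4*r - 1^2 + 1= 4*r^2 + r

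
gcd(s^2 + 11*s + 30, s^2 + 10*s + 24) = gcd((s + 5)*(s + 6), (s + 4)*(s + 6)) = s + 6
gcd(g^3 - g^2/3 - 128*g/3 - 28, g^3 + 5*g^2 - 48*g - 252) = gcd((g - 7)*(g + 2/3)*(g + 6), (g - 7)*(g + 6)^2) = g^2 - g - 42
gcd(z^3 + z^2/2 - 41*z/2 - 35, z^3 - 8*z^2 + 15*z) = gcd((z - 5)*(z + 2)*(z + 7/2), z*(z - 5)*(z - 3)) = z - 5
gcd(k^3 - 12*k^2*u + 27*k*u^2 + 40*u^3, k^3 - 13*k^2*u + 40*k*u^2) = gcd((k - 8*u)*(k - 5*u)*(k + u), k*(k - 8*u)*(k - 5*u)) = k^2 - 13*k*u + 40*u^2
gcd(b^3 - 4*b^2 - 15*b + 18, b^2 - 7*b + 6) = b^2 - 7*b + 6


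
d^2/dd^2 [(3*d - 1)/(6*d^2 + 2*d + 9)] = 4*(-27*d*(6*d^2 + 2*d + 9) + 2*(3*d - 1)*(6*d + 1)^2)/(6*d^2 + 2*d + 9)^3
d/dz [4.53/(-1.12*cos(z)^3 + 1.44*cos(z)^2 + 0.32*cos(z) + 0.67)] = (-15.2208*cos(z)^2 + 13.0464*cos(z) + 1.4496)*sin(z)/(-1.12*cos(z)^3 + 1.44*cos(z)^2 + 0.32*cos(z) + 0.67)^2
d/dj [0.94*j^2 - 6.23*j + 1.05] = 1.88*j - 6.23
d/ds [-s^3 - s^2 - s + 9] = -3*s^2 - 2*s - 1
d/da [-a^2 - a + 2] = -2*a - 1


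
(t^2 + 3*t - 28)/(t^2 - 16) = (t + 7)/(t + 4)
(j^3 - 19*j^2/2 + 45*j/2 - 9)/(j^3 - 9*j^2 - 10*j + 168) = (2*j^2 - 7*j + 3)/(2*(j^2 - 3*j - 28))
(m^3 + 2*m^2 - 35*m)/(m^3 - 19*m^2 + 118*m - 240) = m*(m + 7)/(m^2 - 14*m + 48)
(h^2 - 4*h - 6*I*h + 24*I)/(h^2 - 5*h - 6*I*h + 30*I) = (h - 4)/(h - 5)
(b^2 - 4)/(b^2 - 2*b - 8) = (b - 2)/(b - 4)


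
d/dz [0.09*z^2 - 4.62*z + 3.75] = 0.18*z - 4.62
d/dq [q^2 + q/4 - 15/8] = 2*q + 1/4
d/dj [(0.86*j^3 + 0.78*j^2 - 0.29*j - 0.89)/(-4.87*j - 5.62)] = (-8.3764*j^3 - 18.2982*j^2 - 8.7672*j - 2.7045)/(23.7169*j^2 + 54.7388*j + 31.5844)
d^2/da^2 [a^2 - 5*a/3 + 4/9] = 2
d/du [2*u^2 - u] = 4*u - 1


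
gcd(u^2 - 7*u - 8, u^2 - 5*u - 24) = u - 8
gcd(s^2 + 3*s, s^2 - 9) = s + 3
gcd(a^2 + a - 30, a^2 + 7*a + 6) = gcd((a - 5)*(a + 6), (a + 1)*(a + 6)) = a + 6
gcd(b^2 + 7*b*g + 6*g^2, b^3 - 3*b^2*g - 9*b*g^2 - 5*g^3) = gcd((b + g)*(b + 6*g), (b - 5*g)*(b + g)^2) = b + g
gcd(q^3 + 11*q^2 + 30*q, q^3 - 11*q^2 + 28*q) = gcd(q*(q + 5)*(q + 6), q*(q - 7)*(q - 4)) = q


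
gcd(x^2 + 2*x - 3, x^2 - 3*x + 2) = x - 1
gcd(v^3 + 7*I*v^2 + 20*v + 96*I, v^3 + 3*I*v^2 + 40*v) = v + 8*I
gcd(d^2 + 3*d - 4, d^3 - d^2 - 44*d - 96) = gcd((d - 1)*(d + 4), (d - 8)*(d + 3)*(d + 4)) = d + 4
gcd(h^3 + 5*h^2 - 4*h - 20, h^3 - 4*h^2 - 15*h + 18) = 1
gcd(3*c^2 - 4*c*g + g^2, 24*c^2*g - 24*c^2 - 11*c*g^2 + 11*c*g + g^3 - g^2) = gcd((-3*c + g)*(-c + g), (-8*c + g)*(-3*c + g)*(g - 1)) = 3*c - g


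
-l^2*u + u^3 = u*(-l + u)*(l + u)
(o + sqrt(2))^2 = o^2 + 2*sqrt(2)*o + 2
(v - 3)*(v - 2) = v^2 - 5*v + 6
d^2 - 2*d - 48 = (d - 8)*(d + 6)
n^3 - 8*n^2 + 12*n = n*(n - 6)*(n - 2)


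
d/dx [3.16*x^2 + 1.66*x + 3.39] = 6.32*x + 1.66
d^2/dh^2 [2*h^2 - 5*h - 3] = 4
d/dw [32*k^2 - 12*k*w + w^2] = -12*k + 2*w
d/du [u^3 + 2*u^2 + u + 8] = 3*u^2 + 4*u + 1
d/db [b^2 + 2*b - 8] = 2*b + 2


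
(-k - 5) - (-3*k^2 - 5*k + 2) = 3*k^2 + 4*k - 7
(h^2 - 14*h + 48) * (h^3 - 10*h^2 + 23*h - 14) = h^5 - 24*h^4 + 211*h^3 - 816*h^2 + 1300*h - 672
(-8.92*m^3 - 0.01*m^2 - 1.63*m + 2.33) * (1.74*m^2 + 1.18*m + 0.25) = -15.5208*m^5 - 10.543*m^4 - 5.078*m^3 + 2.1283*m^2 + 2.3419*m + 0.5825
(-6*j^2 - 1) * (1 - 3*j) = 18*j^3 - 6*j^2 + 3*j - 1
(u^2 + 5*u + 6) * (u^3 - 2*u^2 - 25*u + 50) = u^5 + 3*u^4 - 29*u^3 - 87*u^2 + 100*u + 300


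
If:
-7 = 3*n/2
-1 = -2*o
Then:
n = -14/3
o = 1/2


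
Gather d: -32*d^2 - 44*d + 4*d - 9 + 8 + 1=-32*d^2 - 40*d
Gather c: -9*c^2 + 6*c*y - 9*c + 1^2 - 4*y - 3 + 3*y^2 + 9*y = -9*c^2 + c*(6*y - 9) + 3*y^2 + 5*y - 2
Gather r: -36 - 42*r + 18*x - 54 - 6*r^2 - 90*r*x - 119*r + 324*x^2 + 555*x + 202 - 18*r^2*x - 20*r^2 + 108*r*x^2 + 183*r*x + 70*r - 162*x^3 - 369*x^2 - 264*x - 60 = r^2*(-18*x - 26) + r*(108*x^2 + 93*x - 91) - 162*x^3 - 45*x^2 + 309*x + 52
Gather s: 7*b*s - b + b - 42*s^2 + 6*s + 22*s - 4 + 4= -42*s^2 + s*(7*b + 28)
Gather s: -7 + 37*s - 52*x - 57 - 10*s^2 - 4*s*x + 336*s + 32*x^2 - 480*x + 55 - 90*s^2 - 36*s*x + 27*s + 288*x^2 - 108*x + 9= -100*s^2 + s*(400 - 40*x) + 320*x^2 - 640*x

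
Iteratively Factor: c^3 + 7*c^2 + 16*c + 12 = (c + 3)*(c^2 + 4*c + 4) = (c + 2)*(c + 3)*(c + 2)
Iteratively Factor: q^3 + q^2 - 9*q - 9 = (q - 3)*(q^2 + 4*q + 3) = (q - 3)*(q + 1)*(q + 3)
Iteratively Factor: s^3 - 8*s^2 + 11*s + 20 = (s - 5)*(s^2 - 3*s - 4) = (s - 5)*(s - 4)*(s + 1)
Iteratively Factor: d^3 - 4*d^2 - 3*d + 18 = (d - 3)*(d^2 - d - 6) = (d - 3)*(d + 2)*(d - 3)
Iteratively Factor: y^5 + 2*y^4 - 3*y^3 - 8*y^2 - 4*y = (y + 2)*(y^4 - 3*y^2 - 2*y) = y*(y + 2)*(y^3 - 3*y - 2) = y*(y + 1)*(y + 2)*(y^2 - y - 2) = y*(y - 2)*(y + 1)*(y + 2)*(y + 1)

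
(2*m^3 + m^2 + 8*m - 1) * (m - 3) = 2*m^4 - 5*m^3 + 5*m^2 - 25*m + 3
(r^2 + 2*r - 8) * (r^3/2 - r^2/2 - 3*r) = r^5/2 + r^4/2 - 8*r^3 - 2*r^2 + 24*r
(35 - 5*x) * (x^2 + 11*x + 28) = -5*x^3 - 20*x^2 + 245*x + 980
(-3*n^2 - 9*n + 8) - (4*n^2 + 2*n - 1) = -7*n^2 - 11*n + 9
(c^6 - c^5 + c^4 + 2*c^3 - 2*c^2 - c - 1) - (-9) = c^6 - c^5 + c^4 + 2*c^3 - 2*c^2 - c + 8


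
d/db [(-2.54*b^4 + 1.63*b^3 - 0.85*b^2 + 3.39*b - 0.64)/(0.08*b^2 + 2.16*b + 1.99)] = (-0.4064*b^5 - 16.3288*b^4 - 13.1768*b^3 + 7.6239*b^2 - 3.2806*b + 8.1285)/(0.0064*b^4 + 0.3456*b^3 + 4.984*b^2 + 8.5968*b + 3.9601)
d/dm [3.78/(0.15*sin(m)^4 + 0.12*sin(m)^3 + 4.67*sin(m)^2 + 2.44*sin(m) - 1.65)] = (-37.0062*sin(m) + 0.567*sin(3*m) + 0.6804*cos(2*m) - 9.9036)*cos(m)/(0.15*sin(m)^4 + 0.12*sin(m)^3 + 4.67*sin(m)^2 + 2.44*sin(m) - 1.65)^2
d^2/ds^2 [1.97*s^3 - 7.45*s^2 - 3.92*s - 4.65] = 11.82*s - 14.9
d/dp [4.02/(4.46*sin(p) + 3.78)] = -17.9292*cos(p)/(4.46*sin(p) + 3.78)^2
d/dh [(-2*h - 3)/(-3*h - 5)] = (3*h + 5)^(-2)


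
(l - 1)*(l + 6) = l^2 + 5*l - 6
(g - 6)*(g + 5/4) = g^2 - 19*g/4 - 15/2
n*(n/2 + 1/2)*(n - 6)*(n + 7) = n^4/2 + n^3 - 41*n^2/2 - 21*n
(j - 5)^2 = j^2 - 10*j + 25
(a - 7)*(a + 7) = a^2 - 49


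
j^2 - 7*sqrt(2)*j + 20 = (j - 5*sqrt(2))*(j - 2*sqrt(2))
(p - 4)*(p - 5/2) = p^2 - 13*p/2 + 10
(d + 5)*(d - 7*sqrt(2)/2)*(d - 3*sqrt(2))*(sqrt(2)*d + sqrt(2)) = sqrt(2)*d^4 - 13*d^3 + 6*sqrt(2)*d^3 - 78*d^2 + 26*sqrt(2)*d^2 - 65*d + 126*sqrt(2)*d + 105*sqrt(2)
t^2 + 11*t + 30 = (t + 5)*(t + 6)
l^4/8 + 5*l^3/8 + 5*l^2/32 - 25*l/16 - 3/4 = (l/4 + 1)*(l/2 + 1)*(l - 3/2)*(l + 1/2)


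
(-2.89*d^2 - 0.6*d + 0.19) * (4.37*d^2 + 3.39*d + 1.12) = -12.6293*d^4 - 12.4191*d^3 - 4.4405*d^2 - 0.0279*d + 0.2128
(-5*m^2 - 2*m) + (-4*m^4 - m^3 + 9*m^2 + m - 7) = -4*m^4 - m^3 + 4*m^2 - m - 7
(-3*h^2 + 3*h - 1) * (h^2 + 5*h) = -3*h^4 - 12*h^3 + 14*h^2 - 5*h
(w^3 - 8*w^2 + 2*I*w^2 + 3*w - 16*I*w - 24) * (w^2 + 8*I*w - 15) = w^5 - 8*w^4 + 10*I*w^4 - 28*w^3 - 80*I*w^3 + 224*w^2 - 6*I*w^2 - 45*w + 48*I*w + 360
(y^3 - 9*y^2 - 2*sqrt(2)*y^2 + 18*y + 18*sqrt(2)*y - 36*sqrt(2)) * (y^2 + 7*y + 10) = y^5 - 2*sqrt(2)*y^4 - 2*y^4 - 35*y^3 + 4*sqrt(2)*y^3 + 36*y^2 + 70*sqrt(2)*y^2 - 72*sqrt(2)*y + 180*y - 360*sqrt(2)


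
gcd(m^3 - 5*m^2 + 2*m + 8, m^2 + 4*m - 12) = m - 2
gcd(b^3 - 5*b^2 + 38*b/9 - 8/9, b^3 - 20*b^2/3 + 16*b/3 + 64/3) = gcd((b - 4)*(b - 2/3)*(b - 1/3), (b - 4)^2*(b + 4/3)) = b - 4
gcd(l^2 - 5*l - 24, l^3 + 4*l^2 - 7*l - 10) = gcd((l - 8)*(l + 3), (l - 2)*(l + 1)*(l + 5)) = 1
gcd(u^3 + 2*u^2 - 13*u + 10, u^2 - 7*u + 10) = u - 2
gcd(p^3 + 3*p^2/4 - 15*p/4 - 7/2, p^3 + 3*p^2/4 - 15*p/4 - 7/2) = p^3 + 3*p^2/4 - 15*p/4 - 7/2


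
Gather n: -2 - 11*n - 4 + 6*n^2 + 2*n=6*n^2 - 9*n - 6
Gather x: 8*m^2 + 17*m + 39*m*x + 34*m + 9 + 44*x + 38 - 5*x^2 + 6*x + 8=8*m^2 + 51*m - 5*x^2 + x*(39*m + 50) + 55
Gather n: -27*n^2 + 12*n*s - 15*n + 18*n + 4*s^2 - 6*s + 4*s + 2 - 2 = -27*n^2 + n*(12*s + 3) + 4*s^2 - 2*s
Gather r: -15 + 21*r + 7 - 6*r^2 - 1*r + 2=-6*r^2 + 20*r - 6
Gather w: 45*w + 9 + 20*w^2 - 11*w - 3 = 20*w^2 + 34*w + 6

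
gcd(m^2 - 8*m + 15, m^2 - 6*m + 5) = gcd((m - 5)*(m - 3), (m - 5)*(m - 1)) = m - 5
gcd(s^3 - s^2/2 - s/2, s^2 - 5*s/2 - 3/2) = s + 1/2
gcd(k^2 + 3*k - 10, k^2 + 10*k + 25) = k + 5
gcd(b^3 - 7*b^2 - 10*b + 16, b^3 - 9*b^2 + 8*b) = b^2 - 9*b + 8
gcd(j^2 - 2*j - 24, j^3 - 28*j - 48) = j^2 - 2*j - 24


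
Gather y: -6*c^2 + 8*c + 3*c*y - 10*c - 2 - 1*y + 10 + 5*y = -6*c^2 - 2*c + y*(3*c + 4) + 8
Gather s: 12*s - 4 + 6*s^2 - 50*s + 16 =6*s^2 - 38*s + 12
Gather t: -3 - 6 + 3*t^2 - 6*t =3*t^2 - 6*t - 9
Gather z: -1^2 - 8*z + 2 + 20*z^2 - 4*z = 20*z^2 - 12*z + 1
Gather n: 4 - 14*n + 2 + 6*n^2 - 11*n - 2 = 6*n^2 - 25*n + 4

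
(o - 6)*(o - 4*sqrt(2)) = o^2 - 6*o - 4*sqrt(2)*o + 24*sqrt(2)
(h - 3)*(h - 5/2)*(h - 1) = h^3 - 13*h^2/2 + 13*h - 15/2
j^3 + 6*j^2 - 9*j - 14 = (j - 2)*(j + 1)*(j + 7)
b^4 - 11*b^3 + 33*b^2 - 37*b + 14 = (b - 7)*(b - 2)*(b - 1)^2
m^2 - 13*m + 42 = (m - 7)*(m - 6)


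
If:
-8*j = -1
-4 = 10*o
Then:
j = 1/8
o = -2/5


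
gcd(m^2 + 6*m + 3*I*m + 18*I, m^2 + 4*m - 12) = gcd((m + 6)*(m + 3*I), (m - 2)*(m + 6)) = m + 6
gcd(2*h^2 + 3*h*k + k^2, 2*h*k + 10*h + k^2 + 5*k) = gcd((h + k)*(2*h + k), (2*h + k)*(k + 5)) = 2*h + k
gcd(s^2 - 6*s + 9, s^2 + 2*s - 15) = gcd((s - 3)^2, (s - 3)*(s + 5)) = s - 3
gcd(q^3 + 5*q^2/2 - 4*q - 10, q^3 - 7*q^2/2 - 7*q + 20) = q^2 + q/2 - 5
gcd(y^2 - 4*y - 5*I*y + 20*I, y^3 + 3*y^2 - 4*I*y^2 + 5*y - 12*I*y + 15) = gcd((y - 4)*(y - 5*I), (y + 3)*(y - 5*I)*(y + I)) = y - 5*I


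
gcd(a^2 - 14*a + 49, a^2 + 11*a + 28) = 1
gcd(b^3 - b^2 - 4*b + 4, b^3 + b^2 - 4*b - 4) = b^2 - 4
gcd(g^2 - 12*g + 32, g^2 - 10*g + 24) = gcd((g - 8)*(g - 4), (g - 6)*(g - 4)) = g - 4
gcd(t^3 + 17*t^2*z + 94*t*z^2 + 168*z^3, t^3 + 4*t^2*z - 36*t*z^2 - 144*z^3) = t^2 + 10*t*z + 24*z^2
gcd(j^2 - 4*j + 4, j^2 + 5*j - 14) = j - 2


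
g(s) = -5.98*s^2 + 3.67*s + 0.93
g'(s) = 3.67 - 11.96*s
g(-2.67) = -51.50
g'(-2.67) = 35.60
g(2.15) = -18.82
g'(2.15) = -22.04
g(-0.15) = 0.24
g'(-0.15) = 5.46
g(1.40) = -5.65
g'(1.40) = -13.07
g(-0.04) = 0.77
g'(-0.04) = 4.15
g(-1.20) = -12.09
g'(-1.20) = 18.02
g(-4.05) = -112.02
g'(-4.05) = 52.11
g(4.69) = -113.39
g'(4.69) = -52.42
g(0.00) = 0.93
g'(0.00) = 3.67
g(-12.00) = -904.23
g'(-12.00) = 147.19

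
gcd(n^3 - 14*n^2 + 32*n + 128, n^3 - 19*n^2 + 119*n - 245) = 1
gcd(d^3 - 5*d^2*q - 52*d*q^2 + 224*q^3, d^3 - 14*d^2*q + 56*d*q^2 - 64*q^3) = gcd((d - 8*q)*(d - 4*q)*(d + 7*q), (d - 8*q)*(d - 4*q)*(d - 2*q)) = d^2 - 12*d*q + 32*q^2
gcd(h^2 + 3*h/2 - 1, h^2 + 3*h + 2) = h + 2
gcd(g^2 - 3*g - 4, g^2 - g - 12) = g - 4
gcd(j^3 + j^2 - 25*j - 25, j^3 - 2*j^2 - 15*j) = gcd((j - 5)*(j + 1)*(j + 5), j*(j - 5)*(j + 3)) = j - 5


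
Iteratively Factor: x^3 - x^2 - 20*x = (x + 4)*(x^2 - 5*x) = (x - 5)*(x + 4)*(x)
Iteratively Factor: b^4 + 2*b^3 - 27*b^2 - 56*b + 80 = (b - 5)*(b^3 + 7*b^2 + 8*b - 16) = (b - 5)*(b - 1)*(b^2 + 8*b + 16) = (b - 5)*(b - 1)*(b + 4)*(b + 4)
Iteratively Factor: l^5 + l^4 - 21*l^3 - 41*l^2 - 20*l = (l + 1)*(l^4 - 21*l^2 - 20*l) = (l + 1)*(l + 4)*(l^3 - 4*l^2 - 5*l) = l*(l + 1)*(l + 4)*(l^2 - 4*l - 5) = l*(l - 5)*(l + 1)*(l + 4)*(l + 1)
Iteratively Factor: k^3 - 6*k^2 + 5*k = (k - 5)*(k^2 - k) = (k - 5)*(k - 1)*(k)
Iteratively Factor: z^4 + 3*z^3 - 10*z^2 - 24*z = (z)*(z^3 + 3*z^2 - 10*z - 24) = z*(z + 4)*(z^2 - z - 6) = z*(z - 3)*(z + 4)*(z + 2)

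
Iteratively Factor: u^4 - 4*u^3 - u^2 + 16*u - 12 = (u - 2)*(u^3 - 2*u^2 - 5*u + 6) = (u - 2)*(u + 2)*(u^2 - 4*u + 3) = (u - 2)*(u - 1)*(u + 2)*(u - 3)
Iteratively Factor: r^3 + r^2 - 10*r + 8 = (r - 1)*(r^2 + 2*r - 8) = (r - 2)*(r - 1)*(r + 4)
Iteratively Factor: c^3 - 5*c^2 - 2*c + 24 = (c - 3)*(c^2 - 2*c - 8) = (c - 3)*(c + 2)*(c - 4)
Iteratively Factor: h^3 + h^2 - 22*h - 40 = (h + 2)*(h^2 - h - 20) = (h + 2)*(h + 4)*(h - 5)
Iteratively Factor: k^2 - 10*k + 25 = (k - 5)*(k - 5)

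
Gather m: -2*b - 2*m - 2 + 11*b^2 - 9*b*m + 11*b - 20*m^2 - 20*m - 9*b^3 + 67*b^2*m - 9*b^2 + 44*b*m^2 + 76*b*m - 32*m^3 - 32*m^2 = -9*b^3 + 2*b^2 + 9*b - 32*m^3 + m^2*(44*b - 52) + m*(67*b^2 + 67*b - 22) - 2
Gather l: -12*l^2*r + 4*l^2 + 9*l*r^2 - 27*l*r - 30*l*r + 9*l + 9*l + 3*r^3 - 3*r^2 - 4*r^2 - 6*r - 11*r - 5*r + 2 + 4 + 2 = l^2*(4 - 12*r) + l*(9*r^2 - 57*r + 18) + 3*r^3 - 7*r^2 - 22*r + 8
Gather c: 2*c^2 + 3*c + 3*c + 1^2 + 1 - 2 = 2*c^2 + 6*c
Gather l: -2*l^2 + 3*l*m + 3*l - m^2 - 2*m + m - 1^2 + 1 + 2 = -2*l^2 + l*(3*m + 3) - m^2 - m + 2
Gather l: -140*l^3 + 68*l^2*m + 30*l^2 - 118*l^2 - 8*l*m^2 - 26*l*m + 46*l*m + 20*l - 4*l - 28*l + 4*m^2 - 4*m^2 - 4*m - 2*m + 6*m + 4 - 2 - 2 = -140*l^3 + l^2*(68*m - 88) + l*(-8*m^2 + 20*m - 12)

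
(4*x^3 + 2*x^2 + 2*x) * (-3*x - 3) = -12*x^4 - 18*x^3 - 12*x^2 - 6*x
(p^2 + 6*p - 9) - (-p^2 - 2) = 2*p^2 + 6*p - 7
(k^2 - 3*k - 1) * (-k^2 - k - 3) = -k^4 + 2*k^3 + k^2 + 10*k + 3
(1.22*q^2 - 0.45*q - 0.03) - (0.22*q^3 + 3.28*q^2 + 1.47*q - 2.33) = -0.22*q^3 - 2.06*q^2 - 1.92*q + 2.3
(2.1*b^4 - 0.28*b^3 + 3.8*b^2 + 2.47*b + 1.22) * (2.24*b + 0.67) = 4.704*b^5 + 0.7798*b^4 + 8.3244*b^3 + 8.0788*b^2 + 4.3877*b + 0.8174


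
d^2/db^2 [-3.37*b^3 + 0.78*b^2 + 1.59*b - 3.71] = 1.56 - 20.22*b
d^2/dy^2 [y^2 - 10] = 2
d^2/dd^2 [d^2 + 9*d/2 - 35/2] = 2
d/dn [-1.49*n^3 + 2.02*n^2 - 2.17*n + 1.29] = -4.47*n^2 + 4.04*n - 2.17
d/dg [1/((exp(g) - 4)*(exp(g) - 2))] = 2*(3 - exp(g))*exp(g)/(exp(4*g) - 12*exp(3*g) + 52*exp(2*g) - 96*exp(g) + 64)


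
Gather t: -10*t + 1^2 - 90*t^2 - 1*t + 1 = -90*t^2 - 11*t + 2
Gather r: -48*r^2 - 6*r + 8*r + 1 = -48*r^2 + 2*r + 1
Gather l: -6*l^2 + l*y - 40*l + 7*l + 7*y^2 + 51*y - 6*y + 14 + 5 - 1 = -6*l^2 + l*(y - 33) + 7*y^2 + 45*y + 18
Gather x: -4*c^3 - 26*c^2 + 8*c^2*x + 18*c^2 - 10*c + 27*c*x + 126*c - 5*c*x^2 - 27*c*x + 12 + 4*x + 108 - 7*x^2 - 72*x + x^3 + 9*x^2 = -4*c^3 - 8*c^2 + 116*c + x^3 + x^2*(2 - 5*c) + x*(8*c^2 - 68) + 120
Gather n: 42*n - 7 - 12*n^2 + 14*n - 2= -12*n^2 + 56*n - 9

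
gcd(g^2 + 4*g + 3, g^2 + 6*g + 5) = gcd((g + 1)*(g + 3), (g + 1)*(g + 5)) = g + 1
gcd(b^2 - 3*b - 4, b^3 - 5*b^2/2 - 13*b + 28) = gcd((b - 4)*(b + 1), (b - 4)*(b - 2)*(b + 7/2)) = b - 4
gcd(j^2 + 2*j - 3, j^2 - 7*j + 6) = j - 1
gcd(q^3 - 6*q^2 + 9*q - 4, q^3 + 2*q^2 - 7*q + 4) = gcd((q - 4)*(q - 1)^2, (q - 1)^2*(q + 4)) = q^2 - 2*q + 1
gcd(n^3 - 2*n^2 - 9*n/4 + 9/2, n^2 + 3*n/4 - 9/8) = n + 3/2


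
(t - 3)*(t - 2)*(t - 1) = t^3 - 6*t^2 + 11*t - 6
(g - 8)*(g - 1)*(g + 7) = g^3 - 2*g^2 - 55*g + 56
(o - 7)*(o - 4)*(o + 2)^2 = o^4 - 7*o^3 - 12*o^2 + 68*o + 112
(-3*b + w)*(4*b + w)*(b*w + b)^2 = -12*b^4*w^2 - 24*b^4*w - 12*b^4 + b^3*w^3 + 2*b^3*w^2 + b^3*w + b^2*w^4 + 2*b^2*w^3 + b^2*w^2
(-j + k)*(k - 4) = -j*k + 4*j + k^2 - 4*k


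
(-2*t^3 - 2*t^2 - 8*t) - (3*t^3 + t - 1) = -5*t^3 - 2*t^2 - 9*t + 1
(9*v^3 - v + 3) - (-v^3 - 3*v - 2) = 10*v^3 + 2*v + 5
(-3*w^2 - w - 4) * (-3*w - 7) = 9*w^3 + 24*w^2 + 19*w + 28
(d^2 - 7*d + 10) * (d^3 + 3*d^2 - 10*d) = d^5 - 4*d^4 - 21*d^3 + 100*d^2 - 100*d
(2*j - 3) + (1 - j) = j - 2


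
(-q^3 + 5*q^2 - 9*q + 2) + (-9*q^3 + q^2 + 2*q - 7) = -10*q^3 + 6*q^2 - 7*q - 5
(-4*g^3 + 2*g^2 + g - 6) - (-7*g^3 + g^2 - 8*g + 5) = 3*g^3 + g^2 + 9*g - 11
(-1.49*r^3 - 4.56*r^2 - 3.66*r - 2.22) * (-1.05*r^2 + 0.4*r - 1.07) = 1.5645*r^5 + 4.192*r^4 + 3.6133*r^3 + 5.7462*r^2 + 3.0282*r + 2.3754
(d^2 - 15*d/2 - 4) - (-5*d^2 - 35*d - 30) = 6*d^2 + 55*d/2 + 26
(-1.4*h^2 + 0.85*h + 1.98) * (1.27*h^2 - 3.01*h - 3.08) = -1.778*h^4 + 5.2935*h^3 + 4.2681*h^2 - 8.5778*h - 6.0984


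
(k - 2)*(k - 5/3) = k^2 - 11*k/3 + 10/3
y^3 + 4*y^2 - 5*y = y*(y - 1)*(y + 5)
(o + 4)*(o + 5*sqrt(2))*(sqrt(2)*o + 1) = sqrt(2)*o^3 + 4*sqrt(2)*o^2 + 11*o^2 + 5*sqrt(2)*o + 44*o + 20*sqrt(2)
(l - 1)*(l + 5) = l^2 + 4*l - 5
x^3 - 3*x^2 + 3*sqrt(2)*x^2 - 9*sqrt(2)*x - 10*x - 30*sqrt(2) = (x - 5)*(x + 2)*(x + 3*sqrt(2))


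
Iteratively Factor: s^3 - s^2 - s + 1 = (s + 1)*(s^2 - 2*s + 1) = (s - 1)*(s + 1)*(s - 1)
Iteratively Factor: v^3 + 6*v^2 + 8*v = (v + 2)*(v^2 + 4*v) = (v + 2)*(v + 4)*(v)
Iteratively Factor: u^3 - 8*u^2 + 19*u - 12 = (u - 3)*(u^2 - 5*u + 4) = (u - 3)*(u - 1)*(u - 4)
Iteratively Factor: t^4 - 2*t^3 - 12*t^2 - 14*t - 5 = (t + 1)*(t^3 - 3*t^2 - 9*t - 5) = (t + 1)^2*(t^2 - 4*t - 5) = (t - 5)*(t + 1)^2*(t + 1)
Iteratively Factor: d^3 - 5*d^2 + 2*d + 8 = (d - 4)*(d^2 - d - 2) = (d - 4)*(d + 1)*(d - 2)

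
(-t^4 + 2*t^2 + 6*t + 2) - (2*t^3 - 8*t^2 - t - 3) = -t^4 - 2*t^3 + 10*t^2 + 7*t + 5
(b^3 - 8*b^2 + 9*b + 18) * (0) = 0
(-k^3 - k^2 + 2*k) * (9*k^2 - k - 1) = -9*k^5 - 8*k^4 + 20*k^3 - k^2 - 2*k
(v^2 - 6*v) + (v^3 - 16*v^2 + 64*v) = v^3 - 15*v^2 + 58*v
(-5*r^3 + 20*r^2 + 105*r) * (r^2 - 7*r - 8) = -5*r^5 + 55*r^4 + 5*r^3 - 895*r^2 - 840*r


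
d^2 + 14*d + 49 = (d + 7)^2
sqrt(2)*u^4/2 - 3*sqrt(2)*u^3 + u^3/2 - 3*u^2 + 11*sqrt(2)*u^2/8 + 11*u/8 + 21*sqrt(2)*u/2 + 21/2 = (u - 4)*(u - 7/2)*(u + 3/2)*(sqrt(2)*u/2 + 1/2)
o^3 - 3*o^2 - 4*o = o*(o - 4)*(o + 1)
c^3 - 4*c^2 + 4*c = c*(c - 2)^2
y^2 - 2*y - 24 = (y - 6)*(y + 4)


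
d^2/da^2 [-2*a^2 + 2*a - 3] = -4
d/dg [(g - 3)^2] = 2*g - 6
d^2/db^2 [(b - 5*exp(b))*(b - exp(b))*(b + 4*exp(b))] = -2*b^2*exp(b) - 76*b*exp(2*b) - 8*b*exp(b) + 6*b + 180*exp(3*b) - 76*exp(2*b) - 4*exp(b)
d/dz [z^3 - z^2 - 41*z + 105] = 3*z^2 - 2*z - 41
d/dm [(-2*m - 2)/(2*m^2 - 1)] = 2*(-2*m^2 + 4*m*(m + 1) + 1)/(2*m^2 - 1)^2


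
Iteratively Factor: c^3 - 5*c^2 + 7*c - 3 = (c - 1)*(c^2 - 4*c + 3) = (c - 3)*(c - 1)*(c - 1)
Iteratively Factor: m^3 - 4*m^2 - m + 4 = (m - 4)*(m^2 - 1) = (m - 4)*(m + 1)*(m - 1)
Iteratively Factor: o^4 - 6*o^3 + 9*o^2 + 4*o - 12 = (o - 2)*(o^3 - 4*o^2 + o + 6) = (o - 2)^2*(o^2 - 2*o - 3) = (o - 2)^2*(o + 1)*(o - 3)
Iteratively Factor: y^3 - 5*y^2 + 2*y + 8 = (y + 1)*(y^2 - 6*y + 8) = (y - 2)*(y + 1)*(y - 4)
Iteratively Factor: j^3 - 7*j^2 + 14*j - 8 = (j - 4)*(j^2 - 3*j + 2) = (j - 4)*(j - 1)*(j - 2)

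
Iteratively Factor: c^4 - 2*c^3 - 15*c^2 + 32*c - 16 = (c - 4)*(c^3 + 2*c^2 - 7*c + 4) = (c - 4)*(c - 1)*(c^2 + 3*c - 4) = (c - 4)*(c - 1)*(c + 4)*(c - 1)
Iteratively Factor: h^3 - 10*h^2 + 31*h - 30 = (h - 2)*(h^2 - 8*h + 15) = (h - 5)*(h - 2)*(h - 3)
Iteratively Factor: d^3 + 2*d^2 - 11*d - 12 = (d + 1)*(d^2 + d - 12) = (d + 1)*(d + 4)*(d - 3)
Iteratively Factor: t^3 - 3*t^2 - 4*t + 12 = (t - 3)*(t^2 - 4) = (t - 3)*(t + 2)*(t - 2)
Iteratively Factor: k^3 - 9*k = (k - 3)*(k^2 + 3*k) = (k - 3)*(k + 3)*(k)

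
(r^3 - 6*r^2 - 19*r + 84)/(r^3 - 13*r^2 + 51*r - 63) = (r + 4)/(r - 3)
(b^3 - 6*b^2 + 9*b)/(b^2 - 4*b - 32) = b*(-b^2 + 6*b - 9)/(-b^2 + 4*b + 32)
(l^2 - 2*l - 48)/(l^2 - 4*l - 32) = (l + 6)/(l + 4)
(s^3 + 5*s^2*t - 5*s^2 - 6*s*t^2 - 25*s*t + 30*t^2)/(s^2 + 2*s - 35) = (s^2 + 5*s*t - 6*t^2)/(s + 7)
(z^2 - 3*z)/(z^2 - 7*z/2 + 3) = 2*z*(z - 3)/(2*z^2 - 7*z + 6)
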